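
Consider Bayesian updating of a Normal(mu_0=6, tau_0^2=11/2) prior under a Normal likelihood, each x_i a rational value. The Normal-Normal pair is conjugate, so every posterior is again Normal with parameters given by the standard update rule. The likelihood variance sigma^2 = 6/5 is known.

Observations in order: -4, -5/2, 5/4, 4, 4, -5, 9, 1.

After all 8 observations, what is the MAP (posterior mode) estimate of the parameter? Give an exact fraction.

1993/1808

obs 1: x=-4 → posterior Normal(-148/67, 66/67)
obs 2: x=-5/2 → posterior Normal(-571/244, 33/61)
obs 3: x=5/4 → posterior Normal(-289/236, 22/59)
obs 4: x=4 → posterior Normal(13/928, 33/116)
obs 5: x=4 → posterior Normal(893/1148, 66/287)
obs 6: x=-5 → posterior Normal(-23/152, 11/57)
obs 7: x=9 → posterior Normal(1773/1588, 66/397)
obs 8: x=1 → posterior Normal(1993/1808, 33/226)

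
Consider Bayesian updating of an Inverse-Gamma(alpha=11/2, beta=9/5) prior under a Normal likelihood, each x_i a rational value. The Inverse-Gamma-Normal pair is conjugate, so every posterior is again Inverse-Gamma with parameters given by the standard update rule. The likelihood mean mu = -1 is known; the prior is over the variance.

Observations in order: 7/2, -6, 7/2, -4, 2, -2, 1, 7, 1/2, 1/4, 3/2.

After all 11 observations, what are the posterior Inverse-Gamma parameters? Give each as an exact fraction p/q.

obs 1: x=7/2 → posterior Inverse-Gamma(6, 477/40)
obs 2: x=-6 → posterior Inverse-Gamma(13/2, 977/40)
obs 3: x=7/2 → posterior Inverse-Gamma(7, 691/20)
obs 4: x=-4 → posterior Inverse-Gamma(15/2, 781/20)
obs 5: x=2 → posterior Inverse-Gamma(8, 871/20)
obs 6: x=-2 → posterior Inverse-Gamma(17/2, 881/20)
obs 7: x=1 → posterior Inverse-Gamma(9, 921/20)
obs 8: x=7 → posterior Inverse-Gamma(19/2, 1561/20)
obs 9: x=1/2 → posterior Inverse-Gamma(10, 3167/40)
obs 10: x=1/4 → posterior Inverse-Gamma(21/2, 12793/160)
obs 11: x=3/2 → posterior Inverse-Gamma(11, 13293/160)

alpha=11, beta=13293/160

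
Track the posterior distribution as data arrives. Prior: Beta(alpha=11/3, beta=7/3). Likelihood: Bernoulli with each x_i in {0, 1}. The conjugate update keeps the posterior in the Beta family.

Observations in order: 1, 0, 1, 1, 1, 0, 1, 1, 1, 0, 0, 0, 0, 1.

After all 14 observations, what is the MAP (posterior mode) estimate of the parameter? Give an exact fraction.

obs 1: x=1 → posterior Beta(14/3, 7/3)
obs 2: x=0 → posterior Beta(14/3, 10/3)
obs 3: x=1 → posterior Beta(17/3, 10/3)
obs 4: x=1 → posterior Beta(20/3, 10/3)
obs 5: x=1 → posterior Beta(23/3, 10/3)
obs 6: x=0 → posterior Beta(23/3, 13/3)
obs 7: x=1 → posterior Beta(26/3, 13/3)
obs 8: x=1 → posterior Beta(29/3, 13/3)
obs 9: x=1 → posterior Beta(32/3, 13/3)
obs 10: x=0 → posterior Beta(32/3, 16/3)
obs 11: x=0 → posterior Beta(32/3, 19/3)
obs 12: x=0 → posterior Beta(32/3, 22/3)
obs 13: x=0 → posterior Beta(32/3, 25/3)
obs 14: x=1 → posterior Beta(35/3, 25/3)

16/27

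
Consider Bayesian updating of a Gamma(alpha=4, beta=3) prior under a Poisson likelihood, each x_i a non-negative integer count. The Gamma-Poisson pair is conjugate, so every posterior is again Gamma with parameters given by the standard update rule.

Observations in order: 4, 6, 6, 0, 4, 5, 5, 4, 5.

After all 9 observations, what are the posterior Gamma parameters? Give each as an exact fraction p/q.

obs 1: x=4 → posterior Gamma(8, 4)
obs 2: x=6 → posterior Gamma(14, 5)
obs 3: x=6 → posterior Gamma(20, 6)
obs 4: x=0 → posterior Gamma(20, 7)
obs 5: x=4 → posterior Gamma(24, 8)
obs 6: x=5 → posterior Gamma(29, 9)
obs 7: x=5 → posterior Gamma(34, 10)
obs 8: x=4 → posterior Gamma(38, 11)
obs 9: x=5 → posterior Gamma(43, 12)

alpha=43, beta=12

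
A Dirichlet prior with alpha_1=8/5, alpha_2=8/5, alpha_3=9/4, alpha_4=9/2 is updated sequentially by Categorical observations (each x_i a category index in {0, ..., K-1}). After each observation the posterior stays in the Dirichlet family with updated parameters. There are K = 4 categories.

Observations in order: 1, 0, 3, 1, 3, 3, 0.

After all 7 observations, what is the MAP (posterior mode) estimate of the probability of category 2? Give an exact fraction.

25/259

obs 1: x=1 → posterior Dirichlet(8/5, 13/5, 9/4, 9/2)
obs 2: x=0 → posterior Dirichlet(13/5, 13/5, 9/4, 9/2)
obs 3: x=3 → posterior Dirichlet(13/5, 13/5, 9/4, 11/2)
obs 4: x=1 → posterior Dirichlet(13/5, 18/5, 9/4, 11/2)
obs 5: x=3 → posterior Dirichlet(13/5, 18/5, 9/4, 13/2)
obs 6: x=3 → posterior Dirichlet(13/5, 18/5, 9/4, 15/2)
obs 7: x=0 → posterior Dirichlet(18/5, 18/5, 9/4, 15/2)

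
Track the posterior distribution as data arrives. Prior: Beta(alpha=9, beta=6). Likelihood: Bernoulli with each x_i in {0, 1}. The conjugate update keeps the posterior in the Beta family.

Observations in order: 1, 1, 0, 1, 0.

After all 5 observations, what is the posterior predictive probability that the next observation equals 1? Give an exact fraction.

3/5

obs 1: x=1 → posterior Beta(10, 6)
obs 2: x=1 → posterior Beta(11, 6)
obs 3: x=0 → posterior Beta(11, 7)
obs 4: x=1 → posterior Beta(12, 7)
obs 5: x=0 → posterior Beta(12, 8)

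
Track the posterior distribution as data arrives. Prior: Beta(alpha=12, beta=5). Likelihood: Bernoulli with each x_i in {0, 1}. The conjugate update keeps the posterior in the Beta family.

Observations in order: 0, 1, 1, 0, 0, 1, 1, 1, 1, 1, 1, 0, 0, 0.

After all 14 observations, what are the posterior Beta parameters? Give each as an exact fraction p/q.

obs 1: x=0 → posterior Beta(12, 6)
obs 2: x=1 → posterior Beta(13, 6)
obs 3: x=1 → posterior Beta(14, 6)
obs 4: x=0 → posterior Beta(14, 7)
obs 5: x=0 → posterior Beta(14, 8)
obs 6: x=1 → posterior Beta(15, 8)
obs 7: x=1 → posterior Beta(16, 8)
obs 8: x=1 → posterior Beta(17, 8)
obs 9: x=1 → posterior Beta(18, 8)
obs 10: x=1 → posterior Beta(19, 8)
obs 11: x=1 → posterior Beta(20, 8)
obs 12: x=0 → posterior Beta(20, 9)
obs 13: x=0 → posterior Beta(20, 10)
obs 14: x=0 → posterior Beta(20, 11)

alpha=20, beta=11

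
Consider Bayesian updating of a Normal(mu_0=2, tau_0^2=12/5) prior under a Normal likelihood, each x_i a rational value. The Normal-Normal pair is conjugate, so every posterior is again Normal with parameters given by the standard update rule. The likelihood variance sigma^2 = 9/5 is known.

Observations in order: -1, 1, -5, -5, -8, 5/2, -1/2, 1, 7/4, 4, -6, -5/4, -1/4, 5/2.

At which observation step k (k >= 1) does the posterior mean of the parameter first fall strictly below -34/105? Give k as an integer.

obs 1: x=-1 → posterior Normal(2/7, 36/35)
obs 2: x=1 → posterior Normal(6/11, 36/55)
obs 3: x=-5 → posterior Normal(-14/15, 12/25)
obs 4: x=-5 → posterior Normal(-34/19, 36/95)
obs 5: x=-8 → posterior Normal(-66/23, 36/115)
obs 6: x=5/2 → posterior Normal(-56/27, 4/15)
obs 7: x=-1/2 → posterior Normal(-58/31, 36/155)
obs 8: x=1 → posterior Normal(-54/35, 36/175)
obs 9: x=7/4 → posterior Normal(-47/39, 12/65)
obs 10: x=4 → posterior Normal(-31/43, 36/215)
obs 11: x=-6 → posterior Normal(-55/47, 36/235)
obs 12: x=-5/4 → posterior Normal(-20/17, 12/85)
obs 13: x=-1/4 → posterior Normal(-61/55, 36/275)
obs 14: x=5/2 → posterior Normal(-51/59, 36/295)

k = 3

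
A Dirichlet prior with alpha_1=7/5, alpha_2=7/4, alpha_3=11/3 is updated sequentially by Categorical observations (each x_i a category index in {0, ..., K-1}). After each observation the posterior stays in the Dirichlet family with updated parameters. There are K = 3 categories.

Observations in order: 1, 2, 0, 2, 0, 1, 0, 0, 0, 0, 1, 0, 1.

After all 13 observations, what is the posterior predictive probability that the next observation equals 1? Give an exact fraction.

345/1189

obs 1: x=1 → posterior Dirichlet(7/5, 11/4, 11/3)
obs 2: x=2 → posterior Dirichlet(7/5, 11/4, 14/3)
obs 3: x=0 → posterior Dirichlet(12/5, 11/4, 14/3)
obs 4: x=2 → posterior Dirichlet(12/5, 11/4, 17/3)
obs 5: x=0 → posterior Dirichlet(17/5, 11/4, 17/3)
obs 6: x=1 → posterior Dirichlet(17/5, 15/4, 17/3)
obs 7: x=0 → posterior Dirichlet(22/5, 15/4, 17/3)
obs 8: x=0 → posterior Dirichlet(27/5, 15/4, 17/3)
obs 9: x=0 → posterior Dirichlet(32/5, 15/4, 17/3)
obs 10: x=0 → posterior Dirichlet(37/5, 15/4, 17/3)
obs 11: x=1 → posterior Dirichlet(37/5, 19/4, 17/3)
obs 12: x=0 → posterior Dirichlet(42/5, 19/4, 17/3)
obs 13: x=1 → posterior Dirichlet(42/5, 23/4, 17/3)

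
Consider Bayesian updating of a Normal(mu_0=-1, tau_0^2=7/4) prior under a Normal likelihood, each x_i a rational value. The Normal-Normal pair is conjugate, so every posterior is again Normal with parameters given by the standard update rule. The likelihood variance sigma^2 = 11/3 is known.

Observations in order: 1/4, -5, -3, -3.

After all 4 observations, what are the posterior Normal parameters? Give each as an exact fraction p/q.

mu_0=-1079/512, tau_0^2=77/128

obs 1: x=1/4 → posterior Normal(-31/52, 77/65)
obs 2: x=-5 → posterior Normal(-575/344, 77/86)
obs 3: x=-3 → posterior Normal(-827/428, 77/107)
obs 4: x=-3 → posterior Normal(-1079/512, 77/128)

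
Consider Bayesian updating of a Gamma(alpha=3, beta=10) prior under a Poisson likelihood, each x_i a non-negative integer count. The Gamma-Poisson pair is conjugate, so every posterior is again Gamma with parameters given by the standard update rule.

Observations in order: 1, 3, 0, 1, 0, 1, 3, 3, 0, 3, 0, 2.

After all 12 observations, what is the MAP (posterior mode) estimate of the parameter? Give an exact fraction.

19/22

obs 1: x=1 → posterior Gamma(4, 11)
obs 2: x=3 → posterior Gamma(7, 12)
obs 3: x=0 → posterior Gamma(7, 13)
obs 4: x=1 → posterior Gamma(8, 14)
obs 5: x=0 → posterior Gamma(8, 15)
obs 6: x=1 → posterior Gamma(9, 16)
obs 7: x=3 → posterior Gamma(12, 17)
obs 8: x=3 → posterior Gamma(15, 18)
obs 9: x=0 → posterior Gamma(15, 19)
obs 10: x=3 → posterior Gamma(18, 20)
obs 11: x=0 → posterior Gamma(18, 21)
obs 12: x=2 → posterior Gamma(20, 22)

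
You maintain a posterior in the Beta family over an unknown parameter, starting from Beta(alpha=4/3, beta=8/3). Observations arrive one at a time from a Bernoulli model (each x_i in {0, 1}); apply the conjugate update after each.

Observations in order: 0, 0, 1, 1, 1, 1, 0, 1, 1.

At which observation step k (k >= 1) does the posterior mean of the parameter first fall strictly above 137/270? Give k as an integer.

obs 1: x=0 → posterior Beta(4/3, 11/3)
obs 2: x=0 → posterior Beta(4/3, 14/3)
obs 3: x=1 → posterior Beta(7/3, 14/3)
obs 4: x=1 → posterior Beta(10/3, 14/3)
obs 5: x=1 → posterior Beta(13/3, 14/3)
obs 6: x=1 → posterior Beta(16/3, 14/3)
obs 7: x=0 → posterior Beta(16/3, 17/3)
obs 8: x=1 → posterior Beta(19/3, 17/3)
obs 9: x=1 → posterior Beta(22/3, 17/3)

k = 6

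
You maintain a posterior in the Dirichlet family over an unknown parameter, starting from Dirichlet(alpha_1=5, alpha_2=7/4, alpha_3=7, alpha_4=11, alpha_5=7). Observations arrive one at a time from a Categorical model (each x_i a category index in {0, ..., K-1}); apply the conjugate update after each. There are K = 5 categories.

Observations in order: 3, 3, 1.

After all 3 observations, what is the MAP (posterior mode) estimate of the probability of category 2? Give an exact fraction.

24/119

obs 1: x=3 → posterior Dirichlet(5, 7/4, 7, 12, 7)
obs 2: x=3 → posterior Dirichlet(5, 7/4, 7, 13, 7)
obs 3: x=1 → posterior Dirichlet(5, 11/4, 7, 13, 7)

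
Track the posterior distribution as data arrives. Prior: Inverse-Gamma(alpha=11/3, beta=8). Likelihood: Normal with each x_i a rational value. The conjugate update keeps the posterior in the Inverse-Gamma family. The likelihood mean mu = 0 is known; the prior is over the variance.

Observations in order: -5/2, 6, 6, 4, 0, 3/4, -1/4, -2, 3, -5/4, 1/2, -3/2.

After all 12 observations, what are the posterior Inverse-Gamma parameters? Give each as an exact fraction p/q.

obs 1: x=-5/2 → posterior Inverse-Gamma(25/6, 89/8)
obs 2: x=6 → posterior Inverse-Gamma(14/3, 233/8)
obs 3: x=6 → posterior Inverse-Gamma(31/6, 377/8)
obs 4: x=4 → posterior Inverse-Gamma(17/3, 441/8)
obs 5: x=0 → posterior Inverse-Gamma(37/6, 441/8)
obs 6: x=3/4 → posterior Inverse-Gamma(20/3, 1773/32)
obs 7: x=-1/4 → posterior Inverse-Gamma(43/6, 887/16)
obs 8: x=-2 → posterior Inverse-Gamma(23/3, 919/16)
obs 9: x=3 → posterior Inverse-Gamma(49/6, 991/16)
obs 10: x=-5/4 → posterior Inverse-Gamma(26/3, 2007/32)
obs 11: x=1/2 → posterior Inverse-Gamma(55/6, 2011/32)
obs 12: x=-3/2 → posterior Inverse-Gamma(29/3, 2047/32)

alpha=29/3, beta=2047/32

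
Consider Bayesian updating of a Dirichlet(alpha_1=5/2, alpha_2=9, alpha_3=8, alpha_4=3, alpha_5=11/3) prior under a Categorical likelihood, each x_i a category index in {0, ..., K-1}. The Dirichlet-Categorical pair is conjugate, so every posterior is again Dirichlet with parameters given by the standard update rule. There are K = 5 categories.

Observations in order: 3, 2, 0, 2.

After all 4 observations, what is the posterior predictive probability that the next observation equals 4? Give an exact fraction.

22/181

obs 1: x=3 → posterior Dirichlet(5/2, 9, 8, 4, 11/3)
obs 2: x=2 → posterior Dirichlet(5/2, 9, 9, 4, 11/3)
obs 3: x=0 → posterior Dirichlet(7/2, 9, 9, 4, 11/3)
obs 4: x=2 → posterior Dirichlet(7/2, 9, 10, 4, 11/3)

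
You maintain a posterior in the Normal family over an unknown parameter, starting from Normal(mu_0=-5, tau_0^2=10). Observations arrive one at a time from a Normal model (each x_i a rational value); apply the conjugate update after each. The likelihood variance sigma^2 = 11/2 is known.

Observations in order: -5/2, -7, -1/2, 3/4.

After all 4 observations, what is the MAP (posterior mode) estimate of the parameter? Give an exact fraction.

-240/91

obs 1: x=-5/2 → posterior Normal(-105/31, 110/31)
obs 2: x=-7 → posterior Normal(-245/51, 110/51)
obs 3: x=-1/2 → posterior Normal(-255/71, 110/71)
obs 4: x=3/4 → posterior Normal(-240/91, 110/91)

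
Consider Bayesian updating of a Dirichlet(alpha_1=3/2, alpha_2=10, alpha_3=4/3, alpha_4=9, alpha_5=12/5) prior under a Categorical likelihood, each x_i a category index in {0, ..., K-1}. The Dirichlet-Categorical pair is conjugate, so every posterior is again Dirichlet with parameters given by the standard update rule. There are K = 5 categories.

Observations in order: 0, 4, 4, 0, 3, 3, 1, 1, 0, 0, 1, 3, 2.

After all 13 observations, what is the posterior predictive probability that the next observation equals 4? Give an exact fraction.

132/1117

obs 1: x=0 → posterior Dirichlet(5/2, 10, 4/3, 9, 12/5)
obs 2: x=4 → posterior Dirichlet(5/2, 10, 4/3, 9, 17/5)
obs 3: x=4 → posterior Dirichlet(5/2, 10, 4/3, 9, 22/5)
obs 4: x=0 → posterior Dirichlet(7/2, 10, 4/3, 9, 22/5)
obs 5: x=3 → posterior Dirichlet(7/2, 10, 4/3, 10, 22/5)
obs 6: x=3 → posterior Dirichlet(7/2, 10, 4/3, 11, 22/5)
obs 7: x=1 → posterior Dirichlet(7/2, 11, 4/3, 11, 22/5)
obs 8: x=1 → posterior Dirichlet(7/2, 12, 4/3, 11, 22/5)
obs 9: x=0 → posterior Dirichlet(9/2, 12, 4/3, 11, 22/5)
obs 10: x=0 → posterior Dirichlet(11/2, 12, 4/3, 11, 22/5)
obs 11: x=1 → posterior Dirichlet(11/2, 13, 4/3, 11, 22/5)
obs 12: x=3 → posterior Dirichlet(11/2, 13, 4/3, 12, 22/5)
obs 13: x=2 → posterior Dirichlet(11/2, 13, 7/3, 12, 22/5)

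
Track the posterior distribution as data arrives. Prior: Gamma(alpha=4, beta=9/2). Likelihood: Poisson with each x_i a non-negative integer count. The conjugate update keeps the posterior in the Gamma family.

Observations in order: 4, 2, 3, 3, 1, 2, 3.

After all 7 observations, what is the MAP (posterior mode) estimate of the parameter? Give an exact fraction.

42/23

obs 1: x=4 → posterior Gamma(8, 11/2)
obs 2: x=2 → posterior Gamma(10, 13/2)
obs 3: x=3 → posterior Gamma(13, 15/2)
obs 4: x=3 → posterior Gamma(16, 17/2)
obs 5: x=1 → posterior Gamma(17, 19/2)
obs 6: x=2 → posterior Gamma(19, 21/2)
obs 7: x=3 → posterior Gamma(22, 23/2)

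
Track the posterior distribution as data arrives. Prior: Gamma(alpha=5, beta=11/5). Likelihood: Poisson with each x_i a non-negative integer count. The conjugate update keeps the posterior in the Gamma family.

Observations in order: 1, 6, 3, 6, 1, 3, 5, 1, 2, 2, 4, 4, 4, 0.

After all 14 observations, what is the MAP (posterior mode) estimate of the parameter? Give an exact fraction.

obs 1: x=1 → posterior Gamma(6, 16/5)
obs 2: x=6 → posterior Gamma(12, 21/5)
obs 3: x=3 → posterior Gamma(15, 26/5)
obs 4: x=6 → posterior Gamma(21, 31/5)
obs 5: x=1 → posterior Gamma(22, 36/5)
obs 6: x=3 → posterior Gamma(25, 41/5)
obs 7: x=5 → posterior Gamma(30, 46/5)
obs 8: x=1 → posterior Gamma(31, 51/5)
obs 9: x=2 → posterior Gamma(33, 56/5)
obs 10: x=2 → posterior Gamma(35, 61/5)
obs 11: x=4 → posterior Gamma(39, 66/5)
obs 12: x=4 → posterior Gamma(43, 71/5)
obs 13: x=4 → posterior Gamma(47, 76/5)
obs 14: x=0 → posterior Gamma(47, 81/5)

230/81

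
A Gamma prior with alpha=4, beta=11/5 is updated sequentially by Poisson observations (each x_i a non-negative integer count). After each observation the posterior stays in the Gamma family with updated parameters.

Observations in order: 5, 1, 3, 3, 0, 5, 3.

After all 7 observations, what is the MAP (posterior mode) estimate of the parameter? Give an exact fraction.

5/2

obs 1: x=5 → posterior Gamma(9, 16/5)
obs 2: x=1 → posterior Gamma(10, 21/5)
obs 3: x=3 → posterior Gamma(13, 26/5)
obs 4: x=3 → posterior Gamma(16, 31/5)
obs 5: x=0 → posterior Gamma(16, 36/5)
obs 6: x=5 → posterior Gamma(21, 41/5)
obs 7: x=3 → posterior Gamma(24, 46/5)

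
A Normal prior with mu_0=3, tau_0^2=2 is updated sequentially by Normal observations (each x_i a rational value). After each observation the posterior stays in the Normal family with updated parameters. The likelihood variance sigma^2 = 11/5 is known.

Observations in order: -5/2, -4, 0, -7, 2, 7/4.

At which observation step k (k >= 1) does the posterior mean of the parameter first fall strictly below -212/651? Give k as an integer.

k = 2

obs 1: x=-5/2 → posterior Normal(8/21, 22/21)
obs 2: x=-4 → posterior Normal(-32/31, 22/31)
obs 3: x=0 → posterior Normal(-32/41, 22/41)
obs 4: x=-7 → posterior Normal(-2, 22/51)
obs 5: x=2 → posterior Normal(-82/61, 22/61)
obs 6: x=7/4 → posterior Normal(-129/142, 22/71)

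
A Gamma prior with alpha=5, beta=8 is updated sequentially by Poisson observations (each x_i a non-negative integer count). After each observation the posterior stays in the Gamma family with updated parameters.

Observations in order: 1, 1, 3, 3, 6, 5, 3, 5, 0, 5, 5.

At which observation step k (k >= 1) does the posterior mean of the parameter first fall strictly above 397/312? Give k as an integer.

obs 1: x=1 → posterior Gamma(6, 9)
obs 2: x=1 → posterior Gamma(7, 10)
obs 3: x=3 → posterior Gamma(10, 11)
obs 4: x=3 → posterior Gamma(13, 12)
obs 5: x=6 → posterior Gamma(19, 13)
obs 6: x=5 → posterior Gamma(24, 14)
obs 7: x=3 → posterior Gamma(27, 15)
obs 8: x=5 → posterior Gamma(32, 16)
obs 9: x=0 → posterior Gamma(32, 17)
obs 10: x=5 → posterior Gamma(37, 18)
obs 11: x=5 → posterior Gamma(42, 19)

k = 5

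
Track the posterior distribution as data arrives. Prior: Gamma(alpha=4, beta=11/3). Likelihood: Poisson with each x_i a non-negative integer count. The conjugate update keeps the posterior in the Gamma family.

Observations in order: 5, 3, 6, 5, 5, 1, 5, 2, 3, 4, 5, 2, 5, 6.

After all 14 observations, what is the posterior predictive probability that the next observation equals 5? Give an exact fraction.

obs 1: x=5 → posterior Gamma(9, 14/3)
obs 2: x=3 → posterior Gamma(12, 17/3)
obs 3: x=6 → posterior Gamma(18, 20/3)
obs 4: x=5 → posterior Gamma(23, 23/3)
obs 5: x=5 → posterior Gamma(28, 26/3)
obs 6: x=1 → posterior Gamma(29, 29/3)
obs 7: x=5 → posterior Gamma(34, 32/3)
obs 8: x=2 → posterior Gamma(36, 35/3)
obs 9: x=3 → posterior Gamma(39, 38/3)
obs 10: x=4 → posterior Gamma(43, 41/3)
obs 11: x=5 → posterior Gamma(48, 44/3)
obs 12: x=2 → posterior Gamma(50, 47/3)
obs 13: x=5 → posterior Gamma(55, 50/3)
obs 14: x=6 → posterior Gamma(61, 53/3)

27176307949597992400839078158477416261132968197395541601163041250843912081261669247880617664126596039503834526571/214383698863460230679974606541727734673950910921430528631458498672782158527967824931608733509248536641347977740288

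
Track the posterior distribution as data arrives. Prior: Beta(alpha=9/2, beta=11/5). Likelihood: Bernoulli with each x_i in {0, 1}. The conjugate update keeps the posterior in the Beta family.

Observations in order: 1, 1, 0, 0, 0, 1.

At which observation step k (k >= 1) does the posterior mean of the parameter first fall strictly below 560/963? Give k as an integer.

obs 1: x=1 → posterior Beta(11/2, 11/5)
obs 2: x=1 → posterior Beta(13/2, 11/5)
obs 3: x=0 → posterior Beta(13/2, 16/5)
obs 4: x=0 → posterior Beta(13/2, 21/5)
obs 5: x=0 → posterior Beta(13/2, 26/5)
obs 6: x=1 → posterior Beta(15/2, 26/5)

k = 5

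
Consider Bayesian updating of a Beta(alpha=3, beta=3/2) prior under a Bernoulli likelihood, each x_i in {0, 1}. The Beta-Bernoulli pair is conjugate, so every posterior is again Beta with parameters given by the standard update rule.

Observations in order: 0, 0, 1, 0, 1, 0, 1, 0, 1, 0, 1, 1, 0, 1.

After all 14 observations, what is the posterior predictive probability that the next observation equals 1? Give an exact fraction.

20/37

obs 1: x=0 → posterior Beta(3, 5/2)
obs 2: x=0 → posterior Beta(3, 7/2)
obs 3: x=1 → posterior Beta(4, 7/2)
obs 4: x=0 → posterior Beta(4, 9/2)
obs 5: x=1 → posterior Beta(5, 9/2)
obs 6: x=0 → posterior Beta(5, 11/2)
obs 7: x=1 → posterior Beta(6, 11/2)
obs 8: x=0 → posterior Beta(6, 13/2)
obs 9: x=1 → posterior Beta(7, 13/2)
obs 10: x=0 → posterior Beta(7, 15/2)
obs 11: x=1 → posterior Beta(8, 15/2)
obs 12: x=1 → posterior Beta(9, 15/2)
obs 13: x=0 → posterior Beta(9, 17/2)
obs 14: x=1 → posterior Beta(10, 17/2)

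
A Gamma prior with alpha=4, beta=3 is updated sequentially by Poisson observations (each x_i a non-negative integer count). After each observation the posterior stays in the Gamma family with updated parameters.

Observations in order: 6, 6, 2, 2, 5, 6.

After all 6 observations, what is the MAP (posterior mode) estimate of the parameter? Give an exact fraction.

10/3

obs 1: x=6 → posterior Gamma(10, 4)
obs 2: x=6 → posterior Gamma(16, 5)
obs 3: x=2 → posterior Gamma(18, 6)
obs 4: x=2 → posterior Gamma(20, 7)
obs 5: x=5 → posterior Gamma(25, 8)
obs 6: x=6 → posterior Gamma(31, 9)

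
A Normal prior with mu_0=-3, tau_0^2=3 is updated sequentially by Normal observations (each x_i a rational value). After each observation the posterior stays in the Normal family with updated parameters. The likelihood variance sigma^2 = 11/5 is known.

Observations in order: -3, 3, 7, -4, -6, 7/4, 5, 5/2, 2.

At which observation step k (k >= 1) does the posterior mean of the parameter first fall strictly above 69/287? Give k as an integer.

k = 3

obs 1: x=-3 → posterior Normal(-3, 33/26)
obs 2: x=3 → posterior Normal(-33/41, 33/41)
obs 3: x=7 → posterior Normal(9/7, 33/56)
obs 4: x=-4 → posterior Normal(12/71, 33/71)
obs 5: x=-6 → posterior Normal(-39/43, 33/86)
obs 6: x=7/4 → posterior Normal(-207/404, 33/101)
obs 7: x=5 → posterior Normal(93/464, 33/116)
obs 8: x=5/2 → posterior Normal(243/524, 33/131)
obs 9: x=2 → posterior Normal(363/584, 33/146)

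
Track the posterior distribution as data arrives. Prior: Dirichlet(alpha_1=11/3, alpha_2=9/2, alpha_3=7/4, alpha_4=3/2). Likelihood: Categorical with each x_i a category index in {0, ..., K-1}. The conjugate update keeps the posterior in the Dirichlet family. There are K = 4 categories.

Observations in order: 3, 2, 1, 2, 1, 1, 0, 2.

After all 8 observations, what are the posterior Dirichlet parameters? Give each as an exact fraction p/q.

obs 1: x=3 → posterior Dirichlet(11/3, 9/2, 7/4, 5/2)
obs 2: x=2 → posterior Dirichlet(11/3, 9/2, 11/4, 5/2)
obs 3: x=1 → posterior Dirichlet(11/3, 11/2, 11/4, 5/2)
obs 4: x=2 → posterior Dirichlet(11/3, 11/2, 15/4, 5/2)
obs 5: x=1 → posterior Dirichlet(11/3, 13/2, 15/4, 5/2)
obs 6: x=1 → posterior Dirichlet(11/3, 15/2, 15/4, 5/2)
obs 7: x=0 → posterior Dirichlet(14/3, 15/2, 15/4, 5/2)
obs 8: x=2 → posterior Dirichlet(14/3, 15/2, 19/4, 5/2)

alpha_1=14/3, alpha_2=15/2, alpha_3=19/4, alpha_4=5/2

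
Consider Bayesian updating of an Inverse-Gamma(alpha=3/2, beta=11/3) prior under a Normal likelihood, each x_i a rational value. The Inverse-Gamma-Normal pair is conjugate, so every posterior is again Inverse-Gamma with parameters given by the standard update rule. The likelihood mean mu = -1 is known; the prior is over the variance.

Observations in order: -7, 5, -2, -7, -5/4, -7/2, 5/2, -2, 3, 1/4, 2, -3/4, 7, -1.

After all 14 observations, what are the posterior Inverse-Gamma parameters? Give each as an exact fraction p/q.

obs 1: x=-7 → posterior Inverse-Gamma(2, 65/3)
obs 2: x=5 → posterior Inverse-Gamma(5/2, 119/3)
obs 3: x=-2 → posterior Inverse-Gamma(3, 241/6)
obs 4: x=-7 → posterior Inverse-Gamma(7/2, 349/6)
obs 5: x=-5/4 → posterior Inverse-Gamma(4, 5587/96)
obs 6: x=-7/2 → posterior Inverse-Gamma(9/2, 5887/96)
obs 7: x=5/2 → posterior Inverse-Gamma(5, 6475/96)
obs 8: x=-2 → posterior Inverse-Gamma(11/2, 6523/96)
obs 9: x=3 → posterior Inverse-Gamma(6, 7291/96)
obs 10: x=1/4 → posterior Inverse-Gamma(13/2, 3683/48)
obs 11: x=2 → posterior Inverse-Gamma(7, 3899/48)
obs 12: x=-3/4 → posterior Inverse-Gamma(15/2, 7801/96)
obs 13: x=7 → posterior Inverse-Gamma(8, 10873/96)
obs 14: x=-1 → posterior Inverse-Gamma(17/2, 10873/96)

alpha=17/2, beta=10873/96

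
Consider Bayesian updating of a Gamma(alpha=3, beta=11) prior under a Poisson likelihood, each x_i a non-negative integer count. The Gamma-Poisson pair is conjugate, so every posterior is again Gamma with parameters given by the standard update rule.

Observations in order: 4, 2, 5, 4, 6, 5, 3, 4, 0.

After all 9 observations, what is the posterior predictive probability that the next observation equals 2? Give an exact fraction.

obs 1: x=4 → posterior Gamma(7, 12)
obs 2: x=2 → posterior Gamma(9, 13)
obs 3: x=5 → posterior Gamma(14, 14)
obs 4: x=4 → posterior Gamma(18, 15)
obs 5: x=6 → posterior Gamma(24, 16)
obs 6: x=5 → posterior Gamma(29, 17)
obs 7: x=3 → posterior Gamma(32, 18)
obs 8: x=4 → posterior Gamma(36, 19)
obs 9: x=0 → posterior Gamma(36, 20)

5085241278464000000000000000000000000000000000000/19502518136540276291680885394440966999238284063329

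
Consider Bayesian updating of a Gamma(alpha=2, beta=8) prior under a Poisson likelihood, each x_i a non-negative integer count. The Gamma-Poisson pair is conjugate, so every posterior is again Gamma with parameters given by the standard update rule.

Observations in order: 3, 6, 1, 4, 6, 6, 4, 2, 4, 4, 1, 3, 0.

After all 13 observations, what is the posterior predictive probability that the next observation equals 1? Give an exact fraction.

152691687137388935715512049711141239148009585136631899585863183/620634627730208190178420560598268026122265237611129270010118144

obs 1: x=3 → posterior Gamma(5, 9)
obs 2: x=6 → posterior Gamma(11, 10)
obs 3: x=1 → posterior Gamma(12, 11)
obs 4: x=4 → posterior Gamma(16, 12)
obs 5: x=6 → posterior Gamma(22, 13)
obs 6: x=6 → posterior Gamma(28, 14)
obs 7: x=4 → posterior Gamma(32, 15)
obs 8: x=2 → posterior Gamma(34, 16)
obs 9: x=4 → posterior Gamma(38, 17)
obs 10: x=4 → posterior Gamma(42, 18)
obs 11: x=1 → posterior Gamma(43, 19)
obs 12: x=3 → posterior Gamma(46, 20)
obs 13: x=0 → posterior Gamma(46, 21)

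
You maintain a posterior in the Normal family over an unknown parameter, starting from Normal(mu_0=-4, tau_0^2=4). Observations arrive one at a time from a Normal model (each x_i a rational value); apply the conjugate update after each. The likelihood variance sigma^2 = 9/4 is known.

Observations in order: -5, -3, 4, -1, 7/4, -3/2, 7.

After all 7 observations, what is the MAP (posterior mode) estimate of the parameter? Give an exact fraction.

obs 1: x=-5 → posterior Normal(-116/25, 36/25)
obs 2: x=-3 → posterior Normal(-4, 36/41)
obs 3: x=4 → posterior Normal(-100/57, 12/19)
obs 4: x=-1 → posterior Normal(-116/73, 36/73)
obs 5: x=7/4 → posterior Normal(-88/89, 36/89)
obs 6: x=-3/2 → posterior Normal(-16/15, 12/35)
obs 7: x=7 → posterior Normal(0, 36/121)

0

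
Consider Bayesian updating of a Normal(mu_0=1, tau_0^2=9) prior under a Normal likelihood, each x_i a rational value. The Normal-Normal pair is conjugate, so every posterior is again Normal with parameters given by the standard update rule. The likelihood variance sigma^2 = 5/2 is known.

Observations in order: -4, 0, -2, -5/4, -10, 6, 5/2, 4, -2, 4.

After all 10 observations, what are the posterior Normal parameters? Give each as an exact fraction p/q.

mu_0=-89/370, tau_0^2=9/37

obs 1: x=-4 → posterior Normal(-67/23, 45/23)
obs 2: x=0 → posterior Normal(-67/41, 45/41)
obs 3: x=-2 → posterior Normal(-103/59, 45/59)
obs 4: x=-5/4 → posterior Normal(-251/154, 45/77)
obs 5: x=-10 → posterior Normal(-611/190, 9/19)
obs 6: x=6 → posterior Normal(-395/226, 45/113)
obs 7: x=5/2 → posterior Normal(-305/262, 45/131)
obs 8: x=4 → posterior Normal(-161/298, 45/149)
obs 9: x=-2 → posterior Normal(-233/334, 45/167)
obs 10: x=4 → posterior Normal(-89/370, 9/37)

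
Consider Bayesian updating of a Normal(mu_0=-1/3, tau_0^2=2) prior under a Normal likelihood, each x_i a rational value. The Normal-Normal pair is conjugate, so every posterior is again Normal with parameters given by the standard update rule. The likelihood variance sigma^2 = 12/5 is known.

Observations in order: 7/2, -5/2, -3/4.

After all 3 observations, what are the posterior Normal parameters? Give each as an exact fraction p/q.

mu_0=-1/28, tau_0^2=4/7

obs 1: x=7/2 → posterior Normal(31/22, 12/11)
obs 2: x=-5/2 → posterior Normal(3/16, 3/4)
obs 3: x=-3/4 → posterior Normal(-1/28, 4/7)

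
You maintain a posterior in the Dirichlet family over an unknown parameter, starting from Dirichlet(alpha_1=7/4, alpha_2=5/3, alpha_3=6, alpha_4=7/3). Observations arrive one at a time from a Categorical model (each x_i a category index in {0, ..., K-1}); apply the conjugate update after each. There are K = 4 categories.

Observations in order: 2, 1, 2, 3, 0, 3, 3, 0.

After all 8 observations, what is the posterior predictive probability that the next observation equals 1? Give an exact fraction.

32/237

obs 1: x=2 → posterior Dirichlet(7/4, 5/3, 7, 7/3)
obs 2: x=1 → posterior Dirichlet(7/4, 8/3, 7, 7/3)
obs 3: x=2 → posterior Dirichlet(7/4, 8/3, 8, 7/3)
obs 4: x=3 → posterior Dirichlet(7/4, 8/3, 8, 10/3)
obs 5: x=0 → posterior Dirichlet(11/4, 8/3, 8, 10/3)
obs 6: x=3 → posterior Dirichlet(11/4, 8/3, 8, 13/3)
obs 7: x=3 → posterior Dirichlet(11/4, 8/3, 8, 16/3)
obs 8: x=0 → posterior Dirichlet(15/4, 8/3, 8, 16/3)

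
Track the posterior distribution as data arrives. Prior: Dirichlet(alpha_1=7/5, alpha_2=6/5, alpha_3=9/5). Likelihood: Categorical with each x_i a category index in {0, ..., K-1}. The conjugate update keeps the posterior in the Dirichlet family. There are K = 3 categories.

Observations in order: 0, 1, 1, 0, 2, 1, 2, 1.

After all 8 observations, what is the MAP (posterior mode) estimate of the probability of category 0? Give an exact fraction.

12/47

obs 1: x=0 → posterior Dirichlet(12/5, 6/5, 9/5)
obs 2: x=1 → posterior Dirichlet(12/5, 11/5, 9/5)
obs 3: x=1 → posterior Dirichlet(12/5, 16/5, 9/5)
obs 4: x=0 → posterior Dirichlet(17/5, 16/5, 9/5)
obs 5: x=2 → posterior Dirichlet(17/5, 16/5, 14/5)
obs 6: x=1 → posterior Dirichlet(17/5, 21/5, 14/5)
obs 7: x=2 → posterior Dirichlet(17/5, 21/5, 19/5)
obs 8: x=1 → posterior Dirichlet(17/5, 26/5, 19/5)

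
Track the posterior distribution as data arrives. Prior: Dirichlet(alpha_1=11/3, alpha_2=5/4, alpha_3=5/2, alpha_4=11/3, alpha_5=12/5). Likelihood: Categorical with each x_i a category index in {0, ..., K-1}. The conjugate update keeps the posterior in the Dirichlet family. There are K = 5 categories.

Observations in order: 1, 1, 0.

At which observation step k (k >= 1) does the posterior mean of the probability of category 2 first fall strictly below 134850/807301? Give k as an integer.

k = 2

obs 1: x=1 → posterior Dirichlet(11/3, 9/4, 5/2, 11/3, 12/5)
obs 2: x=1 → posterior Dirichlet(11/3, 13/4, 5/2, 11/3, 12/5)
obs 3: x=0 → posterior Dirichlet(14/3, 13/4, 5/2, 11/3, 12/5)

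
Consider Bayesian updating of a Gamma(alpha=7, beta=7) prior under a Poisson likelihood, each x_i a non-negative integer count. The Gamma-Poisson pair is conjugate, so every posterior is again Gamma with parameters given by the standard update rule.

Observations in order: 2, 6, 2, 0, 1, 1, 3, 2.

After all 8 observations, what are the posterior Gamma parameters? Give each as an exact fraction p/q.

obs 1: x=2 → posterior Gamma(9, 8)
obs 2: x=6 → posterior Gamma(15, 9)
obs 3: x=2 → posterior Gamma(17, 10)
obs 4: x=0 → posterior Gamma(17, 11)
obs 5: x=1 → posterior Gamma(18, 12)
obs 6: x=1 → posterior Gamma(19, 13)
obs 7: x=3 → posterior Gamma(22, 14)
obs 8: x=2 → posterior Gamma(24, 15)

alpha=24, beta=15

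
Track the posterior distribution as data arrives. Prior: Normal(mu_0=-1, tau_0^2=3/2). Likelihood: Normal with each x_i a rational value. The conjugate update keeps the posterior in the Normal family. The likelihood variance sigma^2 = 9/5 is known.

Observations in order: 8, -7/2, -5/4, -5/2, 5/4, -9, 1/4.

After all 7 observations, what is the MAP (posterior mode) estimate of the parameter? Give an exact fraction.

-159/164

obs 1: x=8 → posterior Normal(34/11, 9/11)
obs 2: x=-7/2 → posterior Normal(33/32, 9/16)
obs 3: x=-5/4 → posterior Normal(41/84, 3/7)
obs 4: x=-5/2 → posterior Normal(-9/104, 9/26)
obs 5: x=5/4 → posterior Normal(4/31, 9/31)
obs 6: x=-9 → posterior Normal(-41/36, 1/4)
obs 7: x=1/4 → posterior Normal(-159/164, 9/41)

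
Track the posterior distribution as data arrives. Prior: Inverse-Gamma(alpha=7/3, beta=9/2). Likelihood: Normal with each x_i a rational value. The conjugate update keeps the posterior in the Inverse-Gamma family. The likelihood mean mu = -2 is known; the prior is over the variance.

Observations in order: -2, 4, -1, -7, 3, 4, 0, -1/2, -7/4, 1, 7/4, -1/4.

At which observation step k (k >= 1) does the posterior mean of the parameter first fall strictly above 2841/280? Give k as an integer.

obs 1: x=-2 → posterior Inverse-Gamma(17/6, 9/2)
obs 2: x=4 → posterior Inverse-Gamma(10/3, 45/2)
obs 3: x=-1 → posterior Inverse-Gamma(23/6, 23)
obs 4: x=-7 → posterior Inverse-Gamma(13/3, 71/2)
obs 5: x=3 → posterior Inverse-Gamma(29/6, 48)
obs 6: x=4 → posterior Inverse-Gamma(16/3, 66)
obs 7: x=0 → posterior Inverse-Gamma(35/6, 68)
obs 8: x=-1/2 → posterior Inverse-Gamma(19/3, 553/8)
obs 9: x=-7/4 → posterior Inverse-Gamma(41/6, 2213/32)
obs 10: x=1 → posterior Inverse-Gamma(22/3, 2357/32)
obs 11: x=7/4 → posterior Inverse-Gamma(47/6, 1291/16)
obs 12: x=-1/4 → posterior Inverse-Gamma(25/3, 2631/32)

k = 4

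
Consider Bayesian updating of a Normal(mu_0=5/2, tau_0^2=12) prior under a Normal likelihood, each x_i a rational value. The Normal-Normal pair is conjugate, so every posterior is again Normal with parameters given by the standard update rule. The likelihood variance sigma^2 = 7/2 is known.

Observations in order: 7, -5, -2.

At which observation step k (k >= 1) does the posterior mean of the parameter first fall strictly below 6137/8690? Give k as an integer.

k = 3

obs 1: x=7 → posterior Normal(371/62, 84/31)
obs 2: x=-5 → posterior Normal(131/110, 84/55)
obs 3: x=-2 → posterior Normal(35/158, 84/79)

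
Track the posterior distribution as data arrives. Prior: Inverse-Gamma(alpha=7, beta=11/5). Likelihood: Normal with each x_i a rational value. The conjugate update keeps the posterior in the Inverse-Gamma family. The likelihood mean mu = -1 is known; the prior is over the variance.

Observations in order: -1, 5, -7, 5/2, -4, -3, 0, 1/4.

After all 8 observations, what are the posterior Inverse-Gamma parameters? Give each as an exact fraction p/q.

obs 1: x=-1 → posterior Inverse-Gamma(15/2, 11/5)
obs 2: x=5 → posterior Inverse-Gamma(8, 101/5)
obs 3: x=-7 → posterior Inverse-Gamma(17/2, 191/5)
obs 4: x=5/2 → posterior Inverse-Gamma(9, 1773/40)
obs 5: x=-4 → posterior Inverse-Gamma(19/2, 1953/40)
obs 6: x=-3 → posterior Inverse-Gamma(10, 2033/40)
obs 7: x=0 → posterior Inverse-Gamma(21/2, 2053/40)
obs 8: x=1/4 → posterior Inverse-Gamma(11, 8337/160)

alpha=11, beta=8337/160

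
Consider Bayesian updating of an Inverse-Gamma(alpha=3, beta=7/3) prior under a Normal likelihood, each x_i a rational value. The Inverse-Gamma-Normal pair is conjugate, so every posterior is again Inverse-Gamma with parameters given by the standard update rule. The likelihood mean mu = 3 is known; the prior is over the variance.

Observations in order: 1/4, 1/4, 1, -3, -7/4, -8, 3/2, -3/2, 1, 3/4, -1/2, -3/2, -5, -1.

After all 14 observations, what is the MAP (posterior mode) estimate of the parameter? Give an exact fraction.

379/24

obs 1: x=1/4 → posterior Inverse-Gamma(7/2, 587/96)
obs 2: x=1/4 → posterior Inverse-Gamma(4, 475/48)
obs 3: x=1 → posterior Inverse-Gamma(9/2, 571/48)
obs 4: x=-3 → posterior Inverse-Gamma(5, 1435/48)
obs 5: x=-7/4 → posterior Inverse-Gamma(11/2, 3953/96)
obs 6: x=-8 → posterior Inverse-Gamma(6, 9761/96)
obs 7: x=3/2 → posterior Inverse-Gamma(13/2, 9869/96)
obs 8: x=-3/2 → posterior Inverse-Gamma(7, 10841/96)
obs 9: x=1 → posterior Inverse-Gamma(15/2, 11033/96)
obs 10: x=3/4 → posterior Inverse-Gamma(8, 2819/24)
obs 11: x=-1/2 → posterior Inverse-Gamma(17/2, 1483/12)
obs 12: x=-3/2 → posterior Inverse-Gamma(9, 3209/24)
obs 13: x=-5 → posterior Inverse-Gamma(19/2, 3977/24)
obs 14: x=-1 → posterior Inverse-Gamma(10, 4169/24)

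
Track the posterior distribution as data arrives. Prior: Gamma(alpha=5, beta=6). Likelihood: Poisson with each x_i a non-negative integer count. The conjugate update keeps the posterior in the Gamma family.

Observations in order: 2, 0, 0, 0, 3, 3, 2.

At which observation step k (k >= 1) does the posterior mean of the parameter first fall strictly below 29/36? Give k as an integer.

obs 1: x=2 → posterior Gamma(7, 7)
obs 2: x=0 → posterior Gamma(7, 8)
obs 3: x=0 → posterior Gamma(7, 9)
obs 4: x=0 → posterior Gamma(7, 10)
obs 5: x=3 → posterior Gamma(10, 11)
obs 6: x=3 → posterior Gamma(13, 12)
obs 7: x=2 → posterior Gamma(15, 13)

k = 3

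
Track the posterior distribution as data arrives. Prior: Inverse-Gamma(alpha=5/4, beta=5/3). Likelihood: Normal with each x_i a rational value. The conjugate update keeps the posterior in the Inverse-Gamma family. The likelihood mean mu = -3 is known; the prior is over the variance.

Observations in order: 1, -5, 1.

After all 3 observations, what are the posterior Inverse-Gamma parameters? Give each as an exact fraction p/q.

obs 1: x=1 → posterior Inverse-Gamma(7/4, 29/3)
obs 2: x=-5 → posterior Inverse-Gamma(9/4, 35/3)
obs 3: x=1 → posterior Inverse-Gamma(11/4, 59/3)

alpha=11/4, beta=59/3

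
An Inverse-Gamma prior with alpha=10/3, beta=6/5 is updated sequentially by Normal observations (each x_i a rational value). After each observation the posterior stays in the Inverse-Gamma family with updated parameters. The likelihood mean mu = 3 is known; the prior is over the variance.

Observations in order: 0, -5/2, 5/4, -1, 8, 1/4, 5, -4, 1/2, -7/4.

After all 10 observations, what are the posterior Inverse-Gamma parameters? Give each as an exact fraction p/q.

alpha=25/3, beta=14007/160

obs 1: x=0 → posterior Inverse-Gamma(23/6, 57/10)
obs 2: x=-5/2 → posterior Inverse-Gamma(13/3, 833/40)
obs 3: x=5/4 → posterior Inverse-Gamma(29/6, 3577/160)
obs 4: x=-1 → posterior Inverse-Gamma(16/3, 4857/160)
obs 5: x=8 → posterior Inverse-Gamma(35/6, 6857/160)
obs 6: x=1/4 → posterior Inverse-Gamma(19/3, 3731/80)
obs 7: x=5 → posterior Inverse-Gamma(41/6, 3891/80)
obs 8: x=-4 → posterior Inverse-Gamma(22/3, 5851/80)
obs 9: x=1/2 → posterior Inverse-Gamma(47/6, 6101/80)
obs 10: x=-7/4 → posterior Inverse-Gamma(25/3, 14007/160)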